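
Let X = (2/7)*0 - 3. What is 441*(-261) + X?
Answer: -115104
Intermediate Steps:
X = -3 (X = (2*(⅐))*0 - 3 = (2/7)*0 - 3 = 0 - 3 = -3)
441*(-261) + X = 441*(-261) - 3 = -115101 - 3 = -115104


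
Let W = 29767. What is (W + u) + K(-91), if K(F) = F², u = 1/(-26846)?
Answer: 1021436607/26846 ≈ 38048.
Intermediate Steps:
u = -1/26846 ≈ -3.7249e-5
(W + u) + K(-91) = (29767 - 1/26846) + (-91)² = 799124881/26846 + 8281 = 1021436607/26846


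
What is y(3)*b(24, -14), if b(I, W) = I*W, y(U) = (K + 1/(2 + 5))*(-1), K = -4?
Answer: -1296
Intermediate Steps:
y(U) = 27/7 (y(U) = (-4 + 1/(2 + 5))*(-1) = (-4 + 1/7)*(-1) = (-4 + ⅐)*(-1) = -27/7*(-1) = 27/7)
y(3)*b(24, -14) = 27*(24*(-14))/7 = (27/7)*(-336) = -1296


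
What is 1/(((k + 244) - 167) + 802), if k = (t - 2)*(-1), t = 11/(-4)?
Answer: 4/3535 ≈ 0.0011315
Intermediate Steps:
t = -11/4 (t = 11*(-1/4) = -11/4 ≈ -2.7500)
k = 19/4 (k = (-11/4 - 2)*(-1) = -19/4*(-1) = 19/4 ≈ 4.7500)
1/(((k + 244) - 167) + 802) = 1/(((19/4 + 244) - 167) + 802) = 1/((995/4 - 167) + 802) = 1/(327/4 + 802) = 1/(3535/4) = 4/3535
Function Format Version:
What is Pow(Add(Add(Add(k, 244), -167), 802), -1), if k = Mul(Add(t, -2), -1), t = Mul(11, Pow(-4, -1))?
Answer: Rational(4, 3535) ≈ 0.0011315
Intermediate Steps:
t = Rational(-11, 4) (t = Mul(11, Rational(-1, 4)) = Rational(-11, 4) ≈ -2.7500)
k = Rational(19, 4) (k = Mul(Add(Rational(-11, 4), -2), -1) = Mul(Rational(-19, 4), -1) = Rational(19, 4) ≈ 4.7500)
Pow(Add(Add(Add(k, 244), -167), 802), -1) = Pow(Add(Add(Add(Rational(19, 4), 244), -167), 802), -1) = Pow(Add(Add(Rational(995, 4), -167), 802), -1) = Pow(Add(Rational(327, 4), 802), -1) = Pow(Rational(3535, 4), -1) = Rational(4, 3535)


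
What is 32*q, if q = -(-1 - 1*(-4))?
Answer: -96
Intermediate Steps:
q = -3 (q = -(-1 + 4) = -1*3 = -3)
32*q = 32*(-3) = -96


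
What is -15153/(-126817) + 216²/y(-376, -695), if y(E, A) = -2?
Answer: -2958371823/126817 ≈ -23328.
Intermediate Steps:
-15153/(-126817) + 216²/y(-376, -695) = -15153/(-126817) + 216²/(-2) = -15153*(-1/126817) + 46656*(-½) = 15153/126817 - 23328 = -2958371823/126817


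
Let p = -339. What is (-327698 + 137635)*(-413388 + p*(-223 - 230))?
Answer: 49382358723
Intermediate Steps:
(-327698 + 137635)*(-413388 + p*(-223 - 230)) = (-327698 + 137635)*(-413388 - 339*(-223 - 230)) = -190063*(-413388 - 339*(-453)) = -190063*(-413388 + 153567) = -190063*(-259821) = 49382358723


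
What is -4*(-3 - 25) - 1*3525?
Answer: -3413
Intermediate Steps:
-4*(-3 - 25) - 1*3525 = -4*(-28) - 3525 = 112 - 3525 = -3413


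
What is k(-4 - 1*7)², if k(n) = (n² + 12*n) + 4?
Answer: 49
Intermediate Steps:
k(n) = 4 + n² + 12*n
k(-4 - 1*7)² = (4 + (-4 - 1*7)² + 12*(-4 - 1*7))² = (4 + (-4 - 7)² + 12*(-4 - 7))² = (4 + (-11)² + 12*(-11))² = (4 + 121 - 132)² = (-7)² = 49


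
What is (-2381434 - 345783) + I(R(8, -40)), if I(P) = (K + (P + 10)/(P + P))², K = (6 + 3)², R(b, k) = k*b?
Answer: -11143484607/4096 ≈ -2.7206e+6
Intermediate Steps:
R(b, k) = b*k
K = 81 (K = 9² = 81)
I(P) = (81 + (10 + P)/(2*P))² (I(P) = (81 + (P + 10)/(P + P))² = (81 + (10 + P)/((2*P)))² = (81 + (10 + P)*(1/(2*P)))² = (81 + (10 + P)/(2*P))²)
(-2381434 - 345783) + I(R(8, -40)) = (-2381434 - 345783) + (10 + 163*(8*(-40)))²/(4*(8*(-40))²) = -2727217 + (¼)*(10 + 163*(-320))²/(-320)² = -2727217 + (¼)*(1/102400)*(10 - 52160)² = -2727217 + (¼)*(1/102400)*(-52150)² = -2727217 + (¼)*(1/102400)*2719622500 = -2727217 + 27196225/4096 = -11143484607/4096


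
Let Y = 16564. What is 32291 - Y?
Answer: 15727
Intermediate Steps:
32291 - Y = 32291 - 1*16564 = 32291 - 16564 = 15727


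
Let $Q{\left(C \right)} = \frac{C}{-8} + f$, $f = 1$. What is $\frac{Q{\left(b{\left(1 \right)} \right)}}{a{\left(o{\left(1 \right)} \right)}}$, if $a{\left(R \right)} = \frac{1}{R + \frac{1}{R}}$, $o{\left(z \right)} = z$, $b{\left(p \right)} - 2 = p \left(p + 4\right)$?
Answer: $\frac{1}{4} \approx 0.25$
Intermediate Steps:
$b{\left(p \right)} = 2 + p \left(4 + p\right)$ ($b{\left(p \right)} = 2 + p \left(p + 4\right) = 2 + p \left(4 + p\right)$)
$Q{\left(C \right)} = 1 - \frac{C}{8}$ ($Q{\left(C \right)} = \frac{C}{-8} + 1 = C \left(- \frac{1}{8}\right) + 1 = - \frac{C}{8} + 1 = 1 - \frac{C}{8}$)
$\frac{Q{\left(b{\left(1 \right)} \right)}}{a{\left(o{\left(1 \right)} \right)}} = \frac{1 - \frac{2 + 1^{2} + 4 \cdot 1}{8}}{1 \frac{1}{1 + 1^{2}}} = \frac{1 - \frac{2 + 1 + 4}{8}}{1 \frac{1}{1 + 1}} = \frac{1 - \frac{7}{8}}{1 \cdot \frac{1}{2}} = \frac{\frac{1}{\frac{1}{2}}}{8} = \frac{1}{8} \cdot 2 = \frac{1}{4}$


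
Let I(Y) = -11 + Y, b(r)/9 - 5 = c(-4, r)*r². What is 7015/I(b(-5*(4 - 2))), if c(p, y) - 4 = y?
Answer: -7015/5366 ≈ -1.3073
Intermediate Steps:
c(p, y) = 4 + y
b(r) = 45 + 9*r²*(4 + r) (b(r) = 45 + 9*((4 + r)*r²) = 45 + 9*(r²*(4 + r)) = 45 + 9*r²*(4 + r))
7015/I(b(-5*(4 - 2))) = 7015/(-11 + (45 + 9*(-5*(4 - 2))²*(4 - 5*(4 - 2)))) = 7015/(-11 + (45 + 9*(-5*2)²*(4 - 5*2))) = 7015/(-11 + (45 + 9*(-10)²*(4 - 10))) = 7015/(-11 + (45 + 9*100*(-6))) = 7015/(-11 + (45 - 5400)) = 7015/(-11 - 5355) = 7015/(-5366) = 7015*(-1/5366) = -7015/5366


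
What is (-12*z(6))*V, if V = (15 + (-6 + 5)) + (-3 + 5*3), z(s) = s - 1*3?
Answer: -936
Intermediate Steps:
z(s) = -3 + s (z(s) = s - 3 = -3 + s)
V = 26 (V = (15 - 1) + (-3 + 15) = 14 + 12 = 26)
(-12*z(6))*V = -12*(-3 + 6)*26 = -36*26 = -936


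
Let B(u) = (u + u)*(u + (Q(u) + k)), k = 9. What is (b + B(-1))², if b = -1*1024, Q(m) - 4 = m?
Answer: 1094116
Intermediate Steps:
Q(m) = 4 + m
b = -1024
B(u) = 2*u*(13 + 2*u) (B(u) = (u + u)*(u + ((4 + u) + 9)) = (2*u)*(u + (13 + u)) = (2*u)*(13 + 2*u) = 2*u*(13 + 2*u))
(b + B(-1))² = (-1024 + 2*(-1)*(13 + 2*(-1)))² = (-1024 + 2*(-1)*(13 - 2))² = (-1024 + 2*(-1)*11)² = (-1024 - 22)² = (-1046)² = 1094116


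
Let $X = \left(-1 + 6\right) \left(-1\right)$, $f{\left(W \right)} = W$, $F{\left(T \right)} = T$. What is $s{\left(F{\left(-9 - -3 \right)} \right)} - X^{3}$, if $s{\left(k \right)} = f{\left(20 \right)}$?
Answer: $145$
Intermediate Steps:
$s{\left(k \right)} = 20$
$X = -5$ ($X = 5 \left(-1\right) = -5$)
$s{\left(F{\left(-9 - -3 \right)} \right)} - X^{3} = 20 - \left(-5\right)^{3} = 20 - -125 = 20 + 125 = 145$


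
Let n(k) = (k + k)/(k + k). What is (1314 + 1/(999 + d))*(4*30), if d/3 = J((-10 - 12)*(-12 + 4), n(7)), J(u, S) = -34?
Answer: 47146360/299 ≈ 1.5768e+5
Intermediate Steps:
n(k) = 1 (n(k) = (2*k)/((2*k)) = (2*k)*(1/(2*k)) = 1)
d = -102 (d = 3*(-34) = -102)
(1314 + 1/(999 + d))*(4*30) = (1314 + 1/(999 - 102))*(4*30) = (1314 + 1/897)*120 = (1178659/897)*120 = 47146360/299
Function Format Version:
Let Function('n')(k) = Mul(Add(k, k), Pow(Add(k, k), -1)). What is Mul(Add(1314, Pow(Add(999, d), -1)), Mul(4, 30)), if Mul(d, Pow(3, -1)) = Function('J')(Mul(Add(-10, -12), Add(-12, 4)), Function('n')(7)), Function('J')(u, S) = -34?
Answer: Rational(47146360, 299) ≈ 1.5768e+5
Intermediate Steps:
Function('n')(k) = 1 (Function('n')(k) = Mul(Mul(2, k), Pow(Mul(2, k), -1)) = Mul(Mul(2, k), Mul(Rational(1, 2), Pow(k, -1))) = 1)
d = -102 (d = Mul(3, -34) = -102)
Mul(Add(1314, Pow(Add(999, d), -1)), Mul(4, 30)) = Mul(Add(1314, Pow(Add(999, -102), -1)), Mul(4, 30)) = Mul(Add(1314, Pow(897, -1)), 120) = Mul(Add(1314, Rational(1, 897)), 120) = Mul(Rational(1178659, 897), 120) = Rational(47146360, 299)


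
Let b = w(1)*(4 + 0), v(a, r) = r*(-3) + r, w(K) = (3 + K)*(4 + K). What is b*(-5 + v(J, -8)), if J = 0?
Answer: 880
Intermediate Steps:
v(a, r) = -2*r (v(a, r) = -3*r + r = -2*r)
b = 80 (b = (12 + 1² + 7*1)*(4 + 0) = (12 + 1 + 7)*4 = 20*4 = 80)
b*(-5 + v(J, -8)) = 80*(-5 - 2*(-8)) = 80*(-5 + 16) = 80*11 = 880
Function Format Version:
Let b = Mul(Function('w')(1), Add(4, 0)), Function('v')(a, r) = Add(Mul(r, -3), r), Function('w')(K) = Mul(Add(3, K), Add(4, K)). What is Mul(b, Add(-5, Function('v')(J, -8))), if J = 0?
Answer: 880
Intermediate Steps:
Function('v')(a, r) = Mul(-2, r) (Function('v')(a, r) = Add(Mul(-3, r), r) = Mul(-2, r))
b = 80 (b = Mul(Add(12, Pow(1, 2), Mul(7, 1)), Add(4, 0)) = Mul(Add(12, 1, 7), 4) = Mul(20, 4) = 80)
Mul(b, Add(-5, Function('v')(J, -8))) = Mul(80, Add(-5, Mul(-2, -8))) = Mul(80, Add(-5, 16)) = Mul(80, 11) = 880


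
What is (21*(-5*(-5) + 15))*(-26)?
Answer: -21840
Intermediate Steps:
(21*(-5*(-5) + 15))*(-26) = (21*(25 + 15))*(-26) = (21*40)*(-26) = 840*(-26) = -21840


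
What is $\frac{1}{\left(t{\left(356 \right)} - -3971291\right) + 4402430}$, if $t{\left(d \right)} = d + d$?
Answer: $\frac{1}{8374433} \approx 1.1941 \cdot 10^{-7}$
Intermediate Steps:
$t{\left(d \right)} = 2 d$
$\frac{1}{\left(t{\left(356 \right)} - -3971291\right) + 4402430} = \frac{1}{\left(2 \cdot 356 - -3971291\right) + 4402430} = \frac{1}{\left(712 + 3971291\right) + 4402430} = \frac{1}{3972003 + 4402430} = \frac{1}{8374433}$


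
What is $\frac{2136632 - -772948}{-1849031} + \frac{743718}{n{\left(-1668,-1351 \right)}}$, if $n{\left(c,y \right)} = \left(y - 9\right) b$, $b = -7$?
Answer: $\frac{673729217829}{8801387560} \approx 76.548$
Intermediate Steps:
$n{\left(c,y \right)} = 63 - 7 y$ ($n{\left(c,y \right)} = \left(y - 9\right) \left(-7\right) = \left(-9 + y\right) \left(-7\right) = 63 - 7 y$)
$\frac{2136632 - -772948}{-1849031} + \frac{743718}{n{\left(-1668,-1351 \right)}} = \frac{2136632 - -772948}{-1849031} + \frac{743718}{63 - -9457} = \left(2136632 + 772948\right) \left(- \frac{1}{1849031}\right) + \frac{743718}{63 + 9457} = 2909580 \left(- \frac{1}{1849031}\right) + \frac{743718}{9520} = - \frac{2909580}{1849031} + 743718 \cdot \frac{1}{9520} = - \frac{2909580}{1849031} + \frac{371859}{4760} = \frac{673729217829}{8801387560}$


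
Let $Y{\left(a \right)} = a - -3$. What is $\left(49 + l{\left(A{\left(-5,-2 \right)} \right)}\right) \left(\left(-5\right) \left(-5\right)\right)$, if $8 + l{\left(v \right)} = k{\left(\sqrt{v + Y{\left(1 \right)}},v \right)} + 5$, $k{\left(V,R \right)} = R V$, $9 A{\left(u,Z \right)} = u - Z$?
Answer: $1150 - \frac{25 \sqrt{33}}{9} \approx 1134.0$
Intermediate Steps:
$Y{\left(a \right)} = 3 + a$ ($Y{\left(a \right)} = a + 3 = 3 + a$)
$A{\left(u,Z \right)} = - \frac{Z}{9} + \frac{u}{9}$ ($A{\left(u,Z \right)} = \frac{u - Z}{9} = - \frac{Z}{9} + \frac{u}{9}$)
$l{\left(v \right)} = -3 + v \sqrt{4 + v}$ ($l{\left(v \right)} = -8 + \left(v \sqrt{v + \left(3 + 1\right)} + 5\right) = -8 + \left(v \sqrt{v + 4} + 5\right) = -8 + \left(v \sqrt{4 + v} + 5\right) = -8 + \left(5 + v \sqrt{4 + v}\right) = -3 + v \sqrt{4 + v}$)
$\left(49 + l{\left(A{\left(-5,-2 \right)} \right)}\right) \left(\left(-5\right) \left(-5\right)\right) = \left(49 - \left(3 - \left(\left(- \frac{1}{9}\right) \left(-2\right) + \frac{1}{9} \left(-5\right)\right) \sqrt{4 + \left(\left(- \frac{1}{9}\right) \left(-2\right) + \frac{1}{9} \left(-5\right)\right)}\right)\right) \left(\left(-5\right) \left(-5\right)\right) = \left(49 - \left(3 - \left(\frac{2}{9} - \frac{5}{9}\right) \sqrt{4 + \left(\frac{2}{9} - \frac{5}{9}\right)}\right)\right) 25 = \left(49 - \left(3 + \frac{\sqrt{4 - \frac{1}{3}}}{3}\right)\right) 25 = \left(49 - \left(3 + \frac{\sqrt{\frac{11}{3}}}{3}\right)\right) 25 = \left(49 - \left(3 + \frac{\frac{1}{3} \sqrt{33}}{3}\right)\right) 25 = \left(49 - \left(3 + \frac{\sqrt{33}}{9}\right)\right) 25 = \left(46 - \frac{\sqrt{33}}{9}\right) 25 = 1150 - \frac{25 \sqrt{33}}{9}$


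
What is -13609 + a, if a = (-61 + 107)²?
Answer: -11493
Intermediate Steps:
a = 2116 (a = 46² = 2116)
-13609 + a = -13609 + 2116 = -11493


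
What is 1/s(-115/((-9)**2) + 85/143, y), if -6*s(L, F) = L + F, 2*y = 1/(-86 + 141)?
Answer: 694980/94547 ≈ 7.3506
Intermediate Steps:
y = 1/110 (y = 1/(2*(-86 + 141)) = (1/2)/55 = (1/2)*(1/55) = 1/110 ≈ 0.0090909)
s(L, F) = -F/6 - L/6 (s(L, F) = -(L + F)/6 = -(F + L)/6 = -F/6 - L/6)
1/s(-115/((-9)**2) + 85/143, y) = 1/(-1/6*1/110 - (-115/((-9)**2) + 85/143)/6) = 1/(-1/660 - (-115/81 + 85*(1/143))/6) = 1/(-1/660 - (-115*1/81 + 85/143)/6) = 1/(-1/660 - (-115/81 + 85/143)/6) = 1/(-1/660 - 1/6*(-9560/11583)) = 1/(-1/660 + 4780/34749) = 1/(94547/694980) = 694980/94547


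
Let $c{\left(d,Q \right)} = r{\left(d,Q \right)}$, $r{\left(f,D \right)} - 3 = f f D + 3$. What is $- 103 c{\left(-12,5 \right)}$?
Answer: $-74778$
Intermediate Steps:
$r{\left(f,D \right)} = 6 + D f^{2}$ ($r{\left(f,D \right)} = 3 + \left(f f D + 3\right) = 3 + \left(f^{2} D + 3\right) = 3 + \left(D f^{2} + 3\right) = 3 + \left(3 + D f^{2}\right) = 6 + D f^{2}$)
$c{\left(d,Q \right)} = 6 + Q d^{2}$
$- 103 c{\left(-12,5 \right)} = - 103 \left(6 + 5 \left(-12\right)^{2}\right) = - 103 \left(6 + 5 \cdot 144\right) = - 103 \left(6 + 720\right) = \left(-103\right) 726 = -74778$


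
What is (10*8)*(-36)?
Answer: -2880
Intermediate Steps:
(10*8)*(-36) = 80*(-36) = -2880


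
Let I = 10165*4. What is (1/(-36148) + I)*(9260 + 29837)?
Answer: 57463897915863/36148 ≈ 1.5897e+9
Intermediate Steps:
I = 40660
(1/(-36148) + I)*(9260 + 29837) = (1/(-36148) + 40660)*(9260 + 29837) = (-1/36148 + 40660)*39097 = (1469777679/36148)*39097 = 57463897915863/36148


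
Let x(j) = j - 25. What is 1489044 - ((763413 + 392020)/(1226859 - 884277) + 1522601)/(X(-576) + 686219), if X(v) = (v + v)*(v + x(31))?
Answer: 685018270478996057/460039321938 ≈ 1.4890e+6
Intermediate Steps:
x(j) = -25 + j
X(v) = 2*v*(6 + v) (X(v) = (v + v)*(v + (-25 + 31)) = (2*v)*(v + 6) = (2*v)*(6 + v) = 2*v*(6 + v))
1489044 - ((763413 + 392020)/(1226859 - 884277) + 1522601)/(X(-576) + 686219) = 1489044 - ((763413 + 392020)/(1226859 - 884277) + 1522601)/(2*(-576)*(6 - 576) + 686219) = 1489044 - (1155433/342582 + 1522601)/(2*(-576)*(-570) + 686219) = 1489044 - (1155433*(1/342582) + 1522601)/(656640 + 686219) = 1489044 - (1155433/342582 + 1522601)/1342859 = 1489044 - 521616851215/(342582*1342859) = 1489044 - 1*521616851215/460039321938 = 1489044 - 521616851215/460039321938 = 685018270478996057/460039321938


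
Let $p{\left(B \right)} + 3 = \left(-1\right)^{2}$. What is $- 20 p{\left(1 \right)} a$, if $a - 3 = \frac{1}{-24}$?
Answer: $\frac{355}{3} \approx 118.33$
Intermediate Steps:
$p{\left(B \right)} = -2$ ($p{\left(B \right)} = -3 + \left(-1\right)^{2} = -3 + 1 = -2$)
$a = \frac{71}{24}$ ($a = 3 + \frac{1}{-24} = 3 - \frac{1}{24} = \frac{71}{24} \approx 2.9583$)
$- 20 p{\left(1 \right)} a = \left(-20\right) \left(-2\right) \frac{71}{24} = 40 \cdot \frac{71}{24} = \frac{355}{3}$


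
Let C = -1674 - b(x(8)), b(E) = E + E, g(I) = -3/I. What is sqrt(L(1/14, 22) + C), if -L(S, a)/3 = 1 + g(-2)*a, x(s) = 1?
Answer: I*sqrt(1778) ≈ 42.166*I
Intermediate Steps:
b(E) = 2*E
L(S, a) = -3 - 9*a/2 (L(S, a) = -3*(1 + (-3/(-2))*a) = -3*(1 + (-3*(-1/2))*a) = -3*(1 + 3*a/2) = -3 - 9*a/2)
C = -1676 (C = -1674 - 2 = -1676)
sqrt(L(1/14, 22) + C) = sqrt((-3 - 9/2*22) - 1676) = sqrt((-3 - 99) - 1676) = sqrt(-102 - 1676) = sqrt(-1778) = I*sqrt(1778)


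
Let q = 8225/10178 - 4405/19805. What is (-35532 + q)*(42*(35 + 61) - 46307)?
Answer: 8650981032525925/5759294 ≈ 1.5021e+9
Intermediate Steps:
q = 3373201/5759294 (q = 8225*(1/10178) - 4405*1/19805 = 1175/1454 - 881/3961 = 3373201/5759294 ≈ 0.58570)
(-35532 + q)*(42*(35 + 61) - 46307) = (-35532 + 3373201/5759294)*(42*(35 + 61) - 46307) = -204635861207*(42*96 - 46307)/5759294 = -204635861207*(4032 - 46307)/5759294 = -204635861207/5759294*(-42275) = 8650981032525925/5759294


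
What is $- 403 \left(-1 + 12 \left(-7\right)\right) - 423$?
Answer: $33832$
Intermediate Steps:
$- 403 \left(-1 + 12 \left(-7\right)\right) - 423 = - 403 \left(-1 - 84\right) - 423 = \left(-403\right) \left(-85\right) - 423 = 34255 - 423 = 33832$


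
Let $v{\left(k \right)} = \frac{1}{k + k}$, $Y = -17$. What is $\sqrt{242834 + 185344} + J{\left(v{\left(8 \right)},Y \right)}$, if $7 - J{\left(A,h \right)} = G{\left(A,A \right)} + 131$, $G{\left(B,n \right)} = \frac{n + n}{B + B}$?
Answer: $-125 + \sqrt{428178} \approx 529.35$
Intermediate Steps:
$G{\left(B,n \right)} = \frac{n}{B}$ ($G{\left(B,n \right)} = \frac{2 n}{2 B} = 2 n \frac{1}{2 B} = \frac{n}{B}$)
$v{\left(k \right)} = \frac{1}{2 k}$
$J{\left(A,h \right)} = -125$ ($J{\left(A,h \right)} = 7 - \left(\frac{A}{A} + 131\right) = 7 - \left(1 + 131\right) = 7 - 132 = -125$)
$\sqrt{242834 + 185344} + J{\left(v{\left(8 \right)},Y \right)} = \sqrt{242834 + 185344} - 125 = \sqrt{428178} - 125 = -125 + \sqrt{428178}$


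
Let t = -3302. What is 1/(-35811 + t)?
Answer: -1/39113 ≈ -2.5567e-5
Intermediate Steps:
1/(-35811 + t) = 1/(-35811 - 3302) = 1/(-39113) = -1/39113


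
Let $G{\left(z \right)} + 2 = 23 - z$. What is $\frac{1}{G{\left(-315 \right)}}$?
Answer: $\frac{1}{336} \approx 0.0029762$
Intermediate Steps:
$G{\left(z \right)} = 21 - z$ ($G{\left(z \right)} = -2 - \left(-23 + z\right) = 21 - z$)
$\frac{1}{G{\left(-315 \right)}} = \frac{1}{21 - -315} = \frac{1}{21 + 315} = \frac{1}{336}$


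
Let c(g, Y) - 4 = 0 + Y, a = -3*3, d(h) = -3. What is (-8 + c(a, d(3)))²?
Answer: 49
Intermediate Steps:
a = -9
c(g, Y) = 4 + Y (c(g, Y) = 4 + (0 + Y) = 4 + Y)
(-8 + c(a, d(3)))² = (-8 + (4 - 3))² = (-8 + 1)² = (-7)² = 49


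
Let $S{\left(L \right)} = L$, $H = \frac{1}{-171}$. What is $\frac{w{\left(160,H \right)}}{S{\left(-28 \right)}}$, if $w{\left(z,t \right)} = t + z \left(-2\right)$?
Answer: $\frac{54721}{4788} \approx 11.429$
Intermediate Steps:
$H = - \frac{1}{171} \approx -0.005848$
$w{\left(z,t \right)} = t - 2 z$
$\frac{w{\left(160,H \right)}}{S{\left(-28 \right)}} = \frac{- \frac{1}{171} - 320}{-28} = \left(- \frac{1}{171} - 320\right) \left(- \frac{1}{28}\right) = \left(- \frac{54721}{171}\right) \left(- \frac{1}{28}\right) = \frac{54721}{4788}$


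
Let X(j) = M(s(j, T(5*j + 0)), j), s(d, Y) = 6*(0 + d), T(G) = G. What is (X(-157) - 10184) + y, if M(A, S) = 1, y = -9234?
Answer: -19417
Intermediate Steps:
s(d, Y) = 6*d
X(j) = 1
(X(-157) - 10184) + y = (1 - 10184) - 9234 = -10183 - 9234 = -19417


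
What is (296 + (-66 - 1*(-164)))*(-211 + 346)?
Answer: 53190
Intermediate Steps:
(296 + (-66 - 1*(-164)))*(-211 + 346) = (296 + (-66 + 164))*135 = (296 + 98)*135 = 394*135 = 53190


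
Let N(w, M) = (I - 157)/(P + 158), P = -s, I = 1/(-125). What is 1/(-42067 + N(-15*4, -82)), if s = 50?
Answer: -2250/94654021 ≈ -2.3771e-5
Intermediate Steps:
I = -1/125 ≈ -0.0080000
P = -50 (P = -1*50 = -50)
N(w, M) = -3271/2250 (N(w, M) = (-1/125 - 157)/(-50 + 158) = -19626/125/108 = -19626/125*1/108 = -3271/2250)
1/(-42067 + N(-15*4, -82)) = 1/(-42067 - 3271/2250) = 1/(-94654021/2250) = -2250/94654021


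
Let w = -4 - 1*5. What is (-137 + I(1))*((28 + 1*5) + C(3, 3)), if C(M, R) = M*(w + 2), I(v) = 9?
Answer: -1536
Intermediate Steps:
w = -9 (w = -4 - 5 = -9)
C(M, R) = -7*M (C(M, R) = M*(-9 + 2) = M*(-7) = -7*M)
(-137 + I(1))*((28 + 1*5) + C(3, 3)) = (-137 + 9)*((28 + 1*5) - 7*3) = -128*((28 + 5) - 21) = -128*(33 - 21) = -128*12 = -1536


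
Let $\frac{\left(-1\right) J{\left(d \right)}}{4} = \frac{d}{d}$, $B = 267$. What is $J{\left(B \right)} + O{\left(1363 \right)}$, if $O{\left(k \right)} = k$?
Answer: $1359$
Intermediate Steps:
$J{\left(d \right)} = -4$ ($J{\left(d \right)} = - 4 \frac{d}{d} = \left(-4\right) 1 = -4$)
$J{\left(B \right)} + O{\left(1363 \right)} = -4 + 1363 = 1359$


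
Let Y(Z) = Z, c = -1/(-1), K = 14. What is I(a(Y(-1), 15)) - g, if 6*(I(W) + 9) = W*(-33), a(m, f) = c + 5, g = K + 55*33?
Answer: -1871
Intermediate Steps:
c = 1 (c = -1*(-1) = 1)
g = 1829 (g = 14 + 55*33 = 14 + 1815 = 1829)
a(m, f) = 6 (a(m, f) = 1 + 5 = 6)
I(W) = -9 - 11*W/2 (I(W) = -9 + (W*(-33))/6 = -9 + (-33*W)/6 = -9 - 11*W/2)
I(a(Y(-1), 15)) - g = (-9 - 11/2*6) - 1*1829 = (-9 - 33) - 1829 = -42 - 1829 = -1871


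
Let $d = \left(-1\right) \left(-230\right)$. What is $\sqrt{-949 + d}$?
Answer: $i \sqrt{719} \approx 26.814 i$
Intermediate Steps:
$d = 230$
$\sqrt{-949 + d} = \sqrt{-949 + 230} = \sqrt{-719} = i \sqrt{719}$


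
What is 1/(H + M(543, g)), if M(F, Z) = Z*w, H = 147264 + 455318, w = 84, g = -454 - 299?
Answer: 1/539330 ≈ 1.8542e-6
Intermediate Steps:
g = -753
H = 602582
M(F, Z) = 84*Z (M(F, Z) = Z*84 = 84*Z)
1/(H + M(543, g)) = 1/(602582 + 84*(-753)) = 1/(602582 - 63252) = 1/539330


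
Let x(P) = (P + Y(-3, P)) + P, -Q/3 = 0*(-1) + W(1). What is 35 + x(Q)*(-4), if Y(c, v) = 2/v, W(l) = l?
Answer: 185/3 ≈ 61.667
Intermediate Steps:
Q = -3 (Q = -3*(0*(-1) + 1) = -3*(0 + 1) = -3*1 = -3)
x(P) = 2*P + 2/P (x(P) = (P + 2/P) + P = 2*P + 2/P)
35 + x(Q)*(-4) = 35 + (2*(-3) + 2/(-3))*(-4) = 35 + (-6 + 2*(-⅓))*(-4) = 35 + (-6 - ⅔)*(-4) = 35 - 20/3*(-4) = 35 + 80/3 = 185/3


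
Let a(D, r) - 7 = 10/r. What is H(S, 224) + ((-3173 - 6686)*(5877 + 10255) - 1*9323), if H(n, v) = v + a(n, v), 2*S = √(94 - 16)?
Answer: -17814101755/112 ≈ -1.5905e+8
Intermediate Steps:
a(D, r) = 7 + 10/r
S = √78/2 (S = √(94 - 16)/2 = √78/2 ≈ 4.4159)
H(n, v) = 7 + v + 10/v (H(n, v) = v + (7 + 10/v) = 7 + v + 10/v)
H(S, 224) + ((-3173 - 6686)*(5877 + 10255) - 1*9323) = (7 + 224 + 10/224) + ((-3173 - 6686)*(5877 + 10255) - 1*9323) = (7 + 224 + 10*(1/224)) + (-9859*16132 - 9323) = (7 + 224 + 5/112) + (-159045388 - 9323) = 25877/112 - 159054711 = -17814101755/112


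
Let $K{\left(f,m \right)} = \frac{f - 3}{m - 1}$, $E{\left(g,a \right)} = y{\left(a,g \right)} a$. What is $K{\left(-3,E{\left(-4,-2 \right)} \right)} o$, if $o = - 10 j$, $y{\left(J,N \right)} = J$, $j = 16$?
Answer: $320$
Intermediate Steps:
$o = -160$ ($o = \left(-10\right) 16 = -160$)
$E{\left(g,a \right)} = a^{2}$ ($E{\left(g,a \right)} = a a = a^{2}$)
$K{\left(f,m \right)} = \frac{-3 + f}{-1 + m}$
$K{\left(-3,E{\left(-4,-2 \right)} \right)} o = \frac{-3 - 3}{-1 + \left(-2\right)^{2}} \left(-160\right) = \frac{1}{-1 + 4} \left(-6\right) \left(-160\right) = \frac{1}{3} \left(-6\right) \left(-160\right) = \left(-2\right) \left(-160\right) = 320$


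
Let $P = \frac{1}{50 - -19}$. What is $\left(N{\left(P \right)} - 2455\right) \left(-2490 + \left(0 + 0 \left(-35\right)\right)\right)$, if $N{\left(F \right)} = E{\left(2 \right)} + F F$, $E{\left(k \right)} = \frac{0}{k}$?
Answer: $\frac{9701250820}{1587} \approx 6.113 \cdot 10^{6}$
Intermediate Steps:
$P = \frac{1}{69}$ ($P = \frac{1}{50 + 19} = \frac{1}{69} \approx 0.014493$)
$E{\left(k \right)} = 0$
$N{\left(F \right)} = F^{2}$ ($N{\left(F \right)} = 0 + F F = 0 + F^{2} = F^{2}$)
$\left(N{\left(P \right)} - 2455\right) \left(-2490 + \left(0 + 0 \left(-35\right)\right)\right) = \left(\left(\frac{1}{69}\right)^{2} - 2455\right) \left(-2490 + \left(0 + 0 \left(-35\right)\right)\right) = \left(\frac{1}{4761} - 2455\right) \left(-2490 + \left(0 + 0\right)\right) = - \frac{11688254 \left(-2490 + 0\right)}{4761} = \left(- \frac{11688254}{4761}\right) \left(-2490\right) = \frac{9701250820}{1587}$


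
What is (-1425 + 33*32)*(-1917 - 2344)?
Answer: 1572309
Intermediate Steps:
(-1425 + 33*32)*(-1917 - 2344) = (-1425 + 1056)*(-4261) = -369*(-4261) = 1572309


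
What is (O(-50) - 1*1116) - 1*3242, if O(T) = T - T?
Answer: -4358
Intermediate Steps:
O(T) = 0
(O(-50) - 1*1116) - 1*3242 = (0 - 1*1116) - 1*3242 = (0 - 1116) - 3242 = -1116 - 3242 = -4358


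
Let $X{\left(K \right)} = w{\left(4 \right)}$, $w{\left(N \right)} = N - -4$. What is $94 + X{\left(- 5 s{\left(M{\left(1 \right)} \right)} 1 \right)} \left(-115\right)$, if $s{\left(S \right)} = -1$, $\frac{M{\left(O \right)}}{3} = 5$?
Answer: $-826$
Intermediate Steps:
$M{\left(O \right)} = 15$ ($M{\left(O \right)} = 3 \cdot 5 = 15$)
$w{\left(N \right)} = 4 + N$ ($w{\left(N \right)} = N + 4 = 4 + N$)
$X{\left(K \right)} = 8$ ($X{\left(K \right)} = 4 + 4 = 8$)
$94 + X{\left(- 5 s{\left(M{\left(1 \right)} \right)} 1 \right)} \left(-115\right) = 94 + 8 \left(-115\right) = 94 - 920 = -826$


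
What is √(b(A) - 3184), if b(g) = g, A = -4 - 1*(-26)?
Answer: I*√3162 ≈ 56.232*I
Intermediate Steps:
A = 22 (A = -4 + 26 = 22)
√(b(A) - 3184) = √(22 - 3184) = √(-3162) = I*√3162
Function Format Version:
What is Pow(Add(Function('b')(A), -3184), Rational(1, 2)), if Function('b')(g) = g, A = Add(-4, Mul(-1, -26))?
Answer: Mul(I, Pow(3162, Rational(1, 2))) ≈ Mul(56.232, I)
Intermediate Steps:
A = 22 (A = Add(-4, 26) = 22)
Pow(Add(Function('b')(A), -3184), Rational(1, 2)) = Pow(Add(22, -3184), Rational(1, 2)) = Pow(-3162, Rational(1, 2)) = Mul(I, Pow(3162, Rational(1, 2)))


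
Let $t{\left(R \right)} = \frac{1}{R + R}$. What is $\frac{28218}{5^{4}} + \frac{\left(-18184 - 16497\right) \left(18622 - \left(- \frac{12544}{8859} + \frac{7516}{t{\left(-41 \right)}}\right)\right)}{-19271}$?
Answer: $\frac{121927885509223252}{106701118125} \approx 1.1427 \cdot 10^{6}$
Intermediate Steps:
$t{\left(R \right)} = \frac{1}{2 R}$
$\frac{28218}{5^{4}} + \frac{\left(-18184 - 16497\right) \left(18622 - \left(- \frac{12544}{8859} + \frac{7516}{t{\left(-41 \right)}}\right)\right)}{-19271} = \frac{28218}{5^{4}} + \frac{\left(-18184 - 16497\right) \left(18622 - \left(-616312 - \frac{12544}{8859}\right)\right)}{-19271} = \frac{28218}{625} + - 34681 \left(18622 - \left(- \frac{12544}{8859} + \frac{7516}{\frac{1}{2} \left(- \frac{1}{41}\right)}\right)\right) \left(- \frac{1}{19271}\right) = 28218 \cdot \frac{1}{625} + - 34681 \left(18622 - \left(- \frac{12544}{8859} + \frac{7516}{- \frac{1}{82}}\right)\right) \left(- \frac{1}{19271}\right) = \frac{28218}{625} + - 34681 \left(18622 + \left(\left(-7516\right) \left(-82\right) + \frac{12544}{8859}\right)\right) \left(- \frac{1}{19271}\right) = \frac{28218}{625} + - 34681 \left(18622 + \left(616312 + \frac{12544}{8859}\right)\right) \left(- \frac{1}{19271}\right) = \frac{28218}{625} + - 34681 \left(18622 + \frac{5459920552}{8859}\right) \left(- \frac{1}{19271}\right) = \frac{28218}{625} + \left(-34681\right) \frac{5624892850}{8859} \left(- \frac{1}{19271}\right) = \frac{28218}{625} - - \frac{195076908930850}{170721789} = \frac{28218}{625} + \frac{195076908930850}{170721789} = \frac{121927885509223252}{106701118125}$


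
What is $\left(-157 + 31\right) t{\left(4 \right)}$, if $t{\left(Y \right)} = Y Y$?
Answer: $-2016$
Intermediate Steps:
$t{\left(Y \right)} = Y^{2}$
$\left(-157 + 31\right) t{\left(4 \right)} = \left(-157 + 31\right) 4^{2} = \left(-126\right) 16 = -2016$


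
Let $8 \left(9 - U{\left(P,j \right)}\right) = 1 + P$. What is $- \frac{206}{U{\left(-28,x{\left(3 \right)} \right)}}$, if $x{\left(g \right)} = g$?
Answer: $- \frac{1648}{99} \approx -16.646$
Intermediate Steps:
$U{\left(P,j \right)} = \frac{71}{8} - \frac{P}{8}$ ($U{\left(P,j \right)} = 9 - \frac{1 + P}{8} = 9 - \left(\frac{1}{8} + \frac{P}{8}\right) = \frac{71}{8} - \frac{P}{8}$)
$- \frac{206}{U{\left(-28,x{\left(3 \right)} \right)}} = - \frac{206}{\frac{71}{8} - - \frac{7}{2}} = - \frac{206}{\frac{71}{8} + \frac{7}{2}} = - \frac{206}{\frac{99}{8}} = \left(-206\right) \frac{8}{99} = - \frac{1648}{99}$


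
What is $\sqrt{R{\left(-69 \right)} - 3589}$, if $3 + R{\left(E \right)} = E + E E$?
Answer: $10 \sqrt{11} \approx 33.166$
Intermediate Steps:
$R{\left(E \right)} = -3 + E + E^{2}$ ($R{\left(E \right)} = -3 + \left(E + E E\right) = -3 + \left(E + E^{2}\right) = -3 + E + E^{2}$)
$\sqrt{R{\left(-69 \right)} - 3589} = \sqrt{\left(-3 - 69 + \left(-69\right)^{2}\right) - 3589} = \sqrt{\left(-3 - 69 + 4761\right) - 3589} = \sqrt{4689 - 3589} = \sqrt{1100} = 10 \sqrt{11}$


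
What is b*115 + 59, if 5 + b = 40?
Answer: 4084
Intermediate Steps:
b = 35 (b = -5 + 40 = 35)
b*115 + 59 = 35*115 + 59 = 4025 + 59 = 4084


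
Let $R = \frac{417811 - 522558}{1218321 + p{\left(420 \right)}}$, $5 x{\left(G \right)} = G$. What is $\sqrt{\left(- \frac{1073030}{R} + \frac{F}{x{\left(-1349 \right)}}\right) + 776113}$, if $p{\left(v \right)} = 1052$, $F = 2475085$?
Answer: $\frac{\sqrt{733305576246276699902}}{7437037} \approx 3641.2$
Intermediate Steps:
$x{\left(G \right)} = \frac{G}{5}$
$R = - \frac{104747}{1219373}$ ($R = \frac{417811 - 522558}{1218321 + 1052} = - \frac{104747}{1219373} \approx -0.085902$)
$\sqrt{\left(- \frac{1073030}{R} + \frac{F}{x{\left(-1349 \right)}}\right) + 776113} = \sqrt{\left(- \frac{1073030}{- \frac{104747}{1219373}} + \frac{2475085}{\frac{1}{5} \left(-1349\right)}\right) + 776113} = \sqrt{\left(\left(-1073030\right) \left(- \frac{1219373}{104747}\right) + \frac{2475085}{- \frac{1349}{5}}\right) + 776113} = \sqrt{\left(\frac{1308423810190}{104747} + 2475085 \left(- \frac{5}{1349}\right)\right) + 776113} = \sqrt{\left(\frac{1308423810190}{104747} - \frac{12375425}{1349}\right) + 776113} = \sqrt{\frac{92829864805465}{7437037} + 776113} = \sqrt{\frac{98601845902646}{7437037}} = \frac{\sqrt{733305576246276699902}}{7437037}$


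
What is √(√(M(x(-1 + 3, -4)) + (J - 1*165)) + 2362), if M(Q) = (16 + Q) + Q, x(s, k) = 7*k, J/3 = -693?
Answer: √(2362 + 2*I*√571) ≈ 48.603 + 0.4916*I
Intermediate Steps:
J = -2079 (J = 3*(-693) = -2079)
M(Q) = 16 + 2*Q
√(√(M(x(-1 + 3, -4)) + (J - 1*165)) + 2362) = √(√((16 + 2*(7*(-4))) + (-2079 - 1*165)) + 2362) = √(√((16 + 2*(-28)) + (-2079 - 165)) + 2362) = √(√((16 - 56) - 2244) + 2362) = √(√(-40 - 2244) + 2362) = √(√(-2284) + 2362) = √(2*I*√571 + 2362) = √(2362 + 2*I*√571)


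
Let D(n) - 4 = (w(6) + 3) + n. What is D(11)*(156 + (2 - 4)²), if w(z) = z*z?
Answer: 8640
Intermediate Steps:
w(z) = z²
D(n) = 43 + n (D(n) = 4 + ((6² + 3) + n) = 4 + ((36 + 3) + n) = 4 + (39 + n) = 43 + n)
D(11)*(156 + (2 - 4)²) = (43 + 11)*(156 + (2 - 4)²) = 54*(156 + (-2)²) = 54*(156 + 4) = 54*160 = 8640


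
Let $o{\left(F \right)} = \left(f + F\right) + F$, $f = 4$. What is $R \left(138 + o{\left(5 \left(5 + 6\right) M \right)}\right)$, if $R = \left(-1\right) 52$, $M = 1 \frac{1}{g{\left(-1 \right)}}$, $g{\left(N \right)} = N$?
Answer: $-1664$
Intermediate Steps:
$M = -1$ ($M = 1 \frac{1}{-1} = 1 \left(-1\right) = -1$)
$R = -52$
$o{\left(F \right)} = 4 + 2 F$ ($o{\left(F \right)} = \left(4 + F\right) + F = 4 + 2 F$)
$R \left(138 + o{\left(5 \left(5 + 6\right) M \right)}\right) = - 52 \left(138 + \left(4 + 2 \cdot 5 \left(5 + 6\right) \left(-1\right)\right)\right) = - 52 \left(138 + \left(4 + 2 \cdot 5 \cdot 11 \left(-1\right)\right)\right) = - 52 \left(138 + \left(4 + 2 \cdot 55 \left(-1\right)\right)\right) = - 52 \left(138 + \left(4 + 2 \left(-55\right)\right)\right) = - 52 \left(138 + \left(4 - 110\right)\right) = - 52 \left(138 - 106\right) = \left(-52\right) 32 = -1664$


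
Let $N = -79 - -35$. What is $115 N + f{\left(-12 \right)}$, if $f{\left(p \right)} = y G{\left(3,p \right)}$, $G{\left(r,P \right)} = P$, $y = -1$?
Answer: $-5048$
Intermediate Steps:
$N = -44$ ($N = -79 + 35 = -44$)
$f{\left(p \right)} = - p$
$115 N + f{\left(-12 \right)} = 115 \left(-44\right) - -12 = -5060 + 12 = -5048$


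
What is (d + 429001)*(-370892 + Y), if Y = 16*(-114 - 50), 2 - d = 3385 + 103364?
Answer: -120367025064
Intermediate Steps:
d = -106747 (d = 2 - (3385 + 103364) = 2 - 1*106749 = 2 - 106749 = -106747)
Y = -2624 (Y = 16*(-164) = -2624)
(d + 429001)*(-370892 + Y) = (-106747 + 429001)*(-370892 - 2624) = 322254*(-373516) = -120367025064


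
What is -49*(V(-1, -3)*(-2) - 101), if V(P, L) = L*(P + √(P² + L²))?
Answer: 5243 - 294*√10 ≈ 4313.3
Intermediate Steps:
V(P, L) = L*(P + √(L² + P²))
-49*(V(-1, -3)*(-2) - 101) = -49*(-3*(-1 + √((-3)² + (-1)²))*(-2) - 101) = -49*(-3*(-1 + √(9 + 1))*(-2) - 101) = -49*(-3*(-1 + √10)*(-2) - 101) = -49*((3 - 3*√10)*(-2) - 101) = -49*((-6 + 6*√10) - 101) = -49*(-107 + 6*√10) = -(-5243 + 294*√10) = 5243 - 294*√10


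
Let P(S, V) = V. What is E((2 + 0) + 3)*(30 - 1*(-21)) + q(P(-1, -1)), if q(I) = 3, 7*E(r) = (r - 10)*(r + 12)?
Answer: -4314/7 ≈ -616.29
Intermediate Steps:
E(r) = (-10 + r)*(12 + r)/7 (E(r) = ((r - 10)*(r + 12))/7 = ((-10 + r)*(12 + r))/7 = (-10 + r)*(12 + r)/7)
E((2 + 0) + 3)*(30 - 1*(-21)) + q(P(-1, -1)) = (-120/7 + ((2 + 0) + 3)²/7 + 2*((2 + 0) + 3)/7)*(30 - 1*(-21)) + 3 = (-120/7 + (2 + 3)²/7 + 2*(2 + 3)/7)*(30 + 21) + 3 = (-120/7 + (⅐)*5² + (2/7)*5)*51 + 3 = (-120/7 + (⅐)*25 + 10/7)*51 + 3 = (-120/7 + 25/7 + 10/7)*51 + 3 = -85/7*51 + 3 = -4335/7 + 3 = -4314/7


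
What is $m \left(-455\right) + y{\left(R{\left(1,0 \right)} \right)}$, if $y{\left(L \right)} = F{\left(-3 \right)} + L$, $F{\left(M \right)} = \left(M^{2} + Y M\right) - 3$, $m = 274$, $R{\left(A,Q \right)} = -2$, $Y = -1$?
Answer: $-124663$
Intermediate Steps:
$F{\left(M \right)} = -3 + M^{2} - M$ ($F{\left(M \right)} = \left(M^{2} - M\right) - 3 = -3 + M^{2} - M$)
$y{\left(L \right)} = 9 + L$ ($y{\left(L \right)} = \left(-3 + \left(-3\right)^{2} - -3\right) + L = \left(-3 + 9 + 3\right) + L = 9 + L$)
$m \left(-455\right) + y{\left(R{\left(1,0 \right)} \right)} = 274 \left(-455\right) + \left(9 - 2\right) = -124670 + 7 = -124663$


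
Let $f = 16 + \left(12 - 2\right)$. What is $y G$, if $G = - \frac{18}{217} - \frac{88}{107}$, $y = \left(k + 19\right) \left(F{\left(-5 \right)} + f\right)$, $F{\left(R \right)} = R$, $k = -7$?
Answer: $- \frac{756792}{3317} \approx -228.16$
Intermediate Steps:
$f = 26$ ($f = 16 + 10 = 26$)
$y = 252$ ($y = \left(-7 + 19\right) \left(-5 + 26\right) = 12 \cdot 21 = 252$)
$G = - \frac{21022}{23219}$ ($G = \left(-18\right) \frac{1}{217} - \frac{88}{107} = - \frac{18}{217} - \frac{88}{107} = - \frac{21022}{23219} \approx -0.90538$)
$y G = 252 \left(- \frac{21022}{23219}\right) = - \frac{756792}{3317}$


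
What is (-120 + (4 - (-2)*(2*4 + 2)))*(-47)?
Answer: 4512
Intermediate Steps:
(-120 + (4 - (-2)*(2*4 + 2)))*(-47) = (-120 + (4 - (-2)*(8 + 2)))*(-47) = (-120 + (4 - (-2)*10))*(-47) = (-120 + (4 - 1*(-20)))*(-47) = (-120 + (4 + 20))*(-47) = (-120 + 24)*(-47) = -96*(-47) = 4512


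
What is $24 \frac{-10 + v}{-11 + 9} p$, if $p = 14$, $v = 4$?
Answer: $1008$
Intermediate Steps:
$24 \frac{-10 + v}{-11 + 9} p = 24 \frac{-10 + 4}{-11 + 9} \cdot 14 = 24 \left(- \frac{6}{-2}\right) 14 = 24 \left(\left(-6\right) \left(- \frac{1}{2}\right)\right) 14 = 24 \cdot 3 \cdot 14 = 72 \cdot 14 = 1008$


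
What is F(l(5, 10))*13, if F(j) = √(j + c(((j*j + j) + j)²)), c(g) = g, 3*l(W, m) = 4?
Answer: 26*√427/9 ≈ 59.696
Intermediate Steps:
l(W, m) = 4/3 (l(W, m) = (⅓)*4 = 4/3)
F(j) = √(j + (j² + 2*j)²) (F(j) = √(j + ((j*j + j) + j)²) = √(j + ((j² + j) + j)²) = √(j + ((j + j²) + j)²) = √(j + (j² + 2*j)²))
F(l(5, 10))*13 = √(4*(1 + 4*(2 + 4/3)²/3)/3)*13 = √(4*(1 + 4*(10/3)²/3)/3)*13 = √(4*(1 + (4/3)*(100/9))/3)*13 = √(4*(1 + 400/27)/3)*13 = √((4/3)*(427/27))*13 = √(1708/81)*13 = (2*√427/9)*13 = 26*√427/9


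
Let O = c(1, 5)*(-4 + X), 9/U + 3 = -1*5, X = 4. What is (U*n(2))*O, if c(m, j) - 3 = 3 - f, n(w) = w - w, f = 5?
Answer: 0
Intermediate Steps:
n(w) = 0
c(m, j) = 1 (c(m, j) = 3 + (3 - 1*5) = 3 + (3 - 5) = 3 - 2 = 1)
U = -9/8 (U = 9/(-3 - 1*5) = 9/(-3 - 5) = 9/(-8) = 9*(-⅛) = -9/8 ≈ -1.1250)
O = 0 (O = 1*(-4 + 4) = 1*0 = 0)
(U*n(2))*O = -9/8*0*0 = 0*0 = 0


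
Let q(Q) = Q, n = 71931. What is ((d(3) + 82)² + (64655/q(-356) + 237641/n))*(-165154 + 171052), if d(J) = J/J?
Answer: 168922188019085/4267906 ≈ 3.9580e+7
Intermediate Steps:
d(J) = 1
((d(3) + 82)² + (64655/q(-356) + 237641/n))*(-165154 + 171052) = ((1 + 82)² + (64655/(-356) + 237641/71931))*(-165154 + 171052) = (83² + (64655*(-1/356) + 237641*(1/71931)))*5898 = (6889 + (-64655/356 + 237641/71931))*5898 = (6889 - 4566098609/25607436)*5898 = (171843527995/25607436)*5898 = 168922188019085/4267906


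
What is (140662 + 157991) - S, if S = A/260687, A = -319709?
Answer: 77855274320/260687 ≈ 2.9865e+5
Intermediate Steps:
S = -319709/260687 ≈ -1.2264
(140662 + 157991) - S = (140662 + 157991) - 1*(-319709/260687) = 298653 + 319709/260687 = 77855274320/260687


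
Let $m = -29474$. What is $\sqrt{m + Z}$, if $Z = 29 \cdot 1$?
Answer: $i \sqrt{29445} \approx 171.6 i$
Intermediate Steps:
$Z = 29$
$\sqrt{m + Z} = \sqrt{-29474 + 29} = \sqrt{-29445} = i \sqrt{29445}$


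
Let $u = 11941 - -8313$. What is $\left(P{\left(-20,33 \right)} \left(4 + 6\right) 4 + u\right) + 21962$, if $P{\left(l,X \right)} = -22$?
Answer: $41336$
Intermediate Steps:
$u = 20254$ ($u = 11941 + 8313 = 20254$)
$\left(P{\left(-20,33 \right)} \left(4 + 6\right) 4 + u\right) + 21962 = \left(- 22 \left(4 + 6\right) 4 + 20254\right) + 21962 = \left(- 22 \cdot 10 \cdot 4 + 20254\right) + 21962 = \left(\left(-22\right) 40 + 20254\right) + 21962 = \left(-880 + 20254\right) + 21962 = 19374 + 21962 = 41336$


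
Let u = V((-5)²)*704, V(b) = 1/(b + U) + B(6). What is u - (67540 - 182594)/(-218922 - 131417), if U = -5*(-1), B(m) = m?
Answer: 22319072558/5255085 ≈ 4247.1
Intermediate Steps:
U = 5
V(b) = 6 + 1/(5 + b) (V(b) = 1/(b + 5) + 6 = 1/(5 + b) + 6 = 6 + 1/(5 + b))
u = 63712/15 (u = ((31 + 6*(-5)²)/(5 + (-5)²))*704 = ((31 + 6*25)/(5 + 25))*704 = ((31 + 150)/30)*704 = ((1/30)*181)*704 = (181/30)*704 = 63712/15 ≈ 4247.5)
u - (67540 - 182594)/(-218922 - 131417) = 63712/15 - (67540 - 182594)/(-218922 - 131417) = 63712/15 - (-115054)/(-350339) = 63712/15 - (-115054)*(-1)/350339 = 63712/15 - 1*115054/350339 = 63712/15 - 115054/350339 = 22319072558/5255085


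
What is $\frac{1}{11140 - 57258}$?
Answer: $- \frac{1}{46118} \approx -2.1684 \cdot 10^{-5}$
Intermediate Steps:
$\frac{1}{11140 - 57258} = \frac{1}{-46118} = - \frac{1}{46118}$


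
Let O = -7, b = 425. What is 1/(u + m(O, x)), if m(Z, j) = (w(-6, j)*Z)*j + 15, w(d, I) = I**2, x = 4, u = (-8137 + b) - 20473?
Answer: -1/28618 ≈ -3.4943e-5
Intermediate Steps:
u = -28185 (u = (-8137 + 425) - 20473 = -7712 - 20473 = -28185)
m(Z, j) = 15 + Z*j**3 (m(Z, j) = (j**2*Z)*j + 15 = (Z*j**2)*j + 15 = Z*j**3 + 15 = 15 + Z*j**3)
1/(u + m(O, x)) = 1/(-28185 + (15 - 7*4**3)) = 1/(-28185 + (15 - 7*64)) = 1/(-28185 + (15 - 448)) = 1/(-28185 - 433) = 1/(-28618) = -1/28618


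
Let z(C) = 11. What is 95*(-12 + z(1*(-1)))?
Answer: -95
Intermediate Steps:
95*(-12 + z(1*(-1))) = 95*(-12 + 11) = 95*(-1) = -95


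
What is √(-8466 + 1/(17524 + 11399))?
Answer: I*√7082147009991/28923 ≈ 92.011*I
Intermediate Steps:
√(-8466 + 1/(17524 + 11399)) = √(-8466 + 1/28923) = √(-244862117/28923) = I*√7082147009991/28923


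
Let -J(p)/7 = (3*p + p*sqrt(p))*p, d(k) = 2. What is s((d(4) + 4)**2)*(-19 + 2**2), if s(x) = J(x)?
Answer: 1224720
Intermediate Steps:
J(p) = -7*p*(p**(3/2) + 3*p) (J(p) = -7*(3*p + p*sqrt(p))*p = -7*(3*p + p**(3/2))*p = -7*(p**(3/2) + 3*p)*p = -7*p*(p**(3/2) + 3*p))
s(x) = -21*x**2 - 7*x**(5/2)
s((d(4) + 4)**2)*(-19 + 2**2) = (-21*(2 + 4)**4 - 7*((2 + 4)**2)**(5/2))*(-19 + 2**2) = (-21*(6**2)**2 - 7*(6**2)**(5/2))*(-19 + 4) = (-21*36**2 - 7*36**(5/2))*(-15) = (-21*1296 - 7*7776)*(-15) = (-27216 - 54432)*(-15) = -81648*(-15) = 1224720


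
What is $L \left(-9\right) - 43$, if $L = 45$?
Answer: $-448$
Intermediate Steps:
$L \left(-9\right) - 43 = 45 \left(-9\right) - 43 = -405 - 43 = -448$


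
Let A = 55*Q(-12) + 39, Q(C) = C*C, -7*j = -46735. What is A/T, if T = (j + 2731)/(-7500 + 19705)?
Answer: 679977165/65852 ≈ 10326.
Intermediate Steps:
j = 46735/7 (j = -1/7*(-46735) = 46735/7 ≈ 6676.4)
Q(C) = C**2
T = 65852/85435 (T = (46735/7 + 2731)/(-7500 + 19705) = (65852/7)/12205 = (65852/7)*(1/12205) = 65852/85435 ≈ 0.77078)
A = 7959 (A = 55*(-12)**2 + 39 = 55*144 + 39 = 7920 + 39 = 7959)
A/T = 7959/(65852/85435) = 7959*(85435/65852) = 679977165/65852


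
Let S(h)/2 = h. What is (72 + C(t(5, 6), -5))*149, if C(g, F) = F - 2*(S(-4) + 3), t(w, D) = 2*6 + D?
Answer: 11473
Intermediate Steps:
S(h) = 2*h
t(w, D) = 12 + D
C(g, F) = 10 + F (C(g, F) = F - 2*(2*(-4) + 3) = F - 2*(-8 + 3) = F - 2*(-5) = F + 10 = 10 + F)
(72 + C(t(5, 6), -5))*149 = (72 + (10 - 5))*149 = (72 + 5)*149 = 77*149 = 11473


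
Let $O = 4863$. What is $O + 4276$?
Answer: $9139$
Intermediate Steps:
$O + 4276 = 4863 + 4276 = 9139$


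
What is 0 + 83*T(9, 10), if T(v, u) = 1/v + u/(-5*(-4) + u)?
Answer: 332/9 ≈ 36.889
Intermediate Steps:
T(v, u) = 1/v + u/(20 + u)
0 + 83*T(9, 10) = 0 + 83*((20 + 10 + 10*9)/(9*(20 + 10))) = 0 + 83*((⅑)*(20 + 10 + 90)/30) = 0 + 83*((⅑)*(1/30)*120) = 0 + 83*(4/9) = 0 + 332/9 = 332/9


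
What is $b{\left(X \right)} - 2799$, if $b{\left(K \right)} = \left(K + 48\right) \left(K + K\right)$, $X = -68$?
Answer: $-79$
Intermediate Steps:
$b{\left(K \right)} = 2 K \left(48 + K\right)$ ($b{\left(K \right)} = \left(48 + K\right) 2 K = 2 K \left(48 + K\right)$)
$b{\left(X \right)} - 2799 = 2 \left(-68\right) \left(48 - 68\right) - 2799 = 2 \left(-68\right) \left(-20\right) - 2799 = 2720 - 2799 = -79$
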